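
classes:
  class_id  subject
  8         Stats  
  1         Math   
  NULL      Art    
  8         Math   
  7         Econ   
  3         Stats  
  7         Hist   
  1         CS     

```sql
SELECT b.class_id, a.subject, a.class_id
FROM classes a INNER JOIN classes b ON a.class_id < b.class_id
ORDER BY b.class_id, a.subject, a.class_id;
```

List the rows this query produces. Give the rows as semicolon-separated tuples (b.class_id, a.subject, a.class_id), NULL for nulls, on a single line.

(3, CS, 1); (3, Math, 1); (7, CS, 1); (7, CS, 1); (7, Math, 1); (7, Math, 1); (7, Stats, 3); (7, Stats, 3); (8, CS, 1); (8, CS, 1); (8, Econ, 7); (8, Econ, 7); (8, Hist, 7); (8, Hist, 7); (8, Math, 1); (8, Math, 1); (8, Stats, 3); (8, Stats, 3)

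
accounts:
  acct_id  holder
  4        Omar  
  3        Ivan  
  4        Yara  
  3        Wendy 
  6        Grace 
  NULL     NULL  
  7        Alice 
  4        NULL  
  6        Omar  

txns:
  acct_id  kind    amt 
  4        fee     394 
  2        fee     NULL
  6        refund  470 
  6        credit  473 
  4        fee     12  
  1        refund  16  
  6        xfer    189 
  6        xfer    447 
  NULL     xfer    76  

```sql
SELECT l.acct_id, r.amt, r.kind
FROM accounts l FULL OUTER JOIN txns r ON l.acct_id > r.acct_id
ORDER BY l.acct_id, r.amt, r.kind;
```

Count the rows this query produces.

28

FULL OUTER JOIN keeps every row from both sides; unmatched rows get NULL for the other side's columns.
Matching on l.acct_id > r.acct_id. A NULL in a compared column never satisfies the condition.
- acct_id=4: 2 matching r row(s), so 2 row(s) emitted.
- acct_id=3: 2 matching r row(s), so 2 row(s) emitted.
- acct_id=4: 2 matching r row(s), so 2 row(s) emitted.
- acct_id=3: 2 matching r row(s), so 2 row(s) emitted.
- acct_id=6: 4 matching r row(s), so 4 row(s) emitted.
- acct_id=NULL: no r row matches, row kept with r columns NULL.
- acct_id=7: 8 matching r row(s), so 8 row(s) emitted.
- acct_id=4: 2 matching r row(s), so 2 row(s) emitted.
- acct_id=6: 4 matching r row(s), so 4 row(s) emitted.
- 1 r row(s) had no l match → kept, l columns NULL.
Total: 26 matched + 2 padded = 28 rows.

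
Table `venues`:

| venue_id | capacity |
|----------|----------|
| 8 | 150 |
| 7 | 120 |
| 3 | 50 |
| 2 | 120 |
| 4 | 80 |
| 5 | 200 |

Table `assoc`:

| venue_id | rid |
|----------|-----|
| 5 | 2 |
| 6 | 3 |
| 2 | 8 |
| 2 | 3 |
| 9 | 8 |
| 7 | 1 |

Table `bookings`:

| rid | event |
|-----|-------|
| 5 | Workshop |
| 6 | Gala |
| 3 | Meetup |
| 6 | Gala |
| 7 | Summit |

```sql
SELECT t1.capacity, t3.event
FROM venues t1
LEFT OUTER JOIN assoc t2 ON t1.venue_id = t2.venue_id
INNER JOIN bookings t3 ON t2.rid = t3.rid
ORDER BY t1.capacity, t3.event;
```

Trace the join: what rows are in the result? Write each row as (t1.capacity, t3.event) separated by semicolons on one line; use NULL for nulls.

(120, Meetup)

Step 1 — t1 LEFT JOIN t2 on venue_id → 7 row(s).
Then INNER JOIN `bookings t3` on rid: keep only rows whose t2.rid appears in t3.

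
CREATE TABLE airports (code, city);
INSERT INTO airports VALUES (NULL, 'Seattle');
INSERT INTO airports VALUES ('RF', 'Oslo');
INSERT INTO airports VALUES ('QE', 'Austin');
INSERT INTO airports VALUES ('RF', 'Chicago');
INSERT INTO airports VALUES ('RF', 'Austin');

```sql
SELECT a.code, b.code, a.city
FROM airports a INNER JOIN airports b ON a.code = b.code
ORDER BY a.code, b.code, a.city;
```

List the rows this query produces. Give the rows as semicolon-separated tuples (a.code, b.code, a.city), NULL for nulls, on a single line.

INNER JOIN keeps only pairs where the ON condition holds.
Matching on a.code = b.code. A NULL in a compared column never satisfies the condition.
- a row (code=NULL): no match → dropped.
- a row (code=RF): matches 3 b row(s) → 3 output row(s).
- a row (code=QE): matches 1 b row(s) → 1 output row(s).
- a row (code=RF): matches 3 b row(s) → 3 output row(s).
- a row (code=RF): matches 3 b row(s) → 3 output row(s).
After projecting and ordering:
a.code | b.code | a.city
QE | QE | Austin
RF | RF | Austin
RF | RF | Austin
RF | RF | Austin
RF | RF | Chicago
RF | RF | Chicago
RF | RF | Chicago
RF | RF | Oslo
RF | RF | Oslo
RF | RF | Oslo

(QE, QE, Austin); (RF, RF, Austin); (RF, RF, Austin); (RF, RF, Austin); (RF, RF, Chicago); (RF, RF, Chicago); (RF, RF, Chicago); (RF, RF, Oslo); (RF, RF, Oslo); (RF, RF, Oslo)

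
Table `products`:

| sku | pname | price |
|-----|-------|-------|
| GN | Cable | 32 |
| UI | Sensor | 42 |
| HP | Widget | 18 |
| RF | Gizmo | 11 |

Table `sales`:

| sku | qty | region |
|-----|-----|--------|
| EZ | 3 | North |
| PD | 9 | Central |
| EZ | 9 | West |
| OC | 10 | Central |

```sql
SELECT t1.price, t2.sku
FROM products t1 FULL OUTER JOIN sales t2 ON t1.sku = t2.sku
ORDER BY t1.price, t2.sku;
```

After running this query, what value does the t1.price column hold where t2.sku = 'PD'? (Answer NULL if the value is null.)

FULL OUTER JOIN keeps every row from both sides; unmatched rows get NULL for the other side's columns.
Matching on t1.sku = t2.sku.
Matched pairs: 0; unmatched t1 rows kept: 4; unmatched t2 rows kept: 4.

NULL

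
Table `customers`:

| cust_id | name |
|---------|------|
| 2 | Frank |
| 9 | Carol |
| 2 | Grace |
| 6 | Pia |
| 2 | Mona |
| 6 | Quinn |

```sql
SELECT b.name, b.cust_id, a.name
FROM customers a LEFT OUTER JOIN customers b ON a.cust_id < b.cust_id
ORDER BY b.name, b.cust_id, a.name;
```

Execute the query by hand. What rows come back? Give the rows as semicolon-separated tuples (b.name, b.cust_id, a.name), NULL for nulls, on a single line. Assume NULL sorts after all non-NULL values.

LEFT JOIN keeps every row from `customers a`; unmatched rows get NULL for `customers b`'s columns.
Matching on a.cust_id < b.cust_id.
- a (cust_id=2) pairs with 3 row(s) of b.
- a (cust_id=9) has no partner → padded with NULL.
- a (cust_id=2) pairs with 3 row(s) of b.
- a (cust_id=6) pairs with 1 row(s) of b.
- a (cust_id=2) pairs with 3 row(s) of b.
- a (cust_id=6) pairs with 1 row(s) of b.

(Carol, 9, Frank); (Carol, 9, Grace); (Carol, 9, Mona); (Carol, 9, Pia); (Carol, 9, Quinn); (Pia, 6, Frank); (Pia, 6, Grace); (Pia, 6, Mona); (Quinn, 6, Frank); (Quinn, 6, Grace); (Quinn, 6, Mona); (NULL, NULL, Carol)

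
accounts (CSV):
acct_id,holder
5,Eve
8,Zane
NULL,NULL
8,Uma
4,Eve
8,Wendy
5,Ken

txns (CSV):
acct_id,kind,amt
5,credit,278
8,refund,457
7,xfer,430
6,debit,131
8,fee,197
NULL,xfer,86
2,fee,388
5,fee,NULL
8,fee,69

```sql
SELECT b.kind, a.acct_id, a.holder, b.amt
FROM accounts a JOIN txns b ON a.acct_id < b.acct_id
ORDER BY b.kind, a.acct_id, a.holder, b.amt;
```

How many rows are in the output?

INNER JOIN keeps only pairs where the ON condition holds.
Matching on a.acct_id < b.acct_id. A NULL in a compared column never satisfies the condition.
Matched pairs: 17.
Total: 17 rows.

17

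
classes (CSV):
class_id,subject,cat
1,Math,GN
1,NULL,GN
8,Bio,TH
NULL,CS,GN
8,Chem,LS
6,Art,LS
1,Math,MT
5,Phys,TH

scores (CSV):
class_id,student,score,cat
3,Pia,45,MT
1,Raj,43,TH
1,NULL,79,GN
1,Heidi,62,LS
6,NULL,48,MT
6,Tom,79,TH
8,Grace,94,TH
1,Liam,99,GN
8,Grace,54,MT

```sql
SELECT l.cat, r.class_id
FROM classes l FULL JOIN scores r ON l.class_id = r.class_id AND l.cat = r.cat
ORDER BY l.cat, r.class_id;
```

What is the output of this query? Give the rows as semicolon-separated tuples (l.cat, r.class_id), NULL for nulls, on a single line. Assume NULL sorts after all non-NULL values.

FULL OUTER JOIN keeps every row from both sides; unmatched rows get NULL for the other side's columns.
Matching on l.class_id = r.class_id AND l.cat = r.cat. A NULL in a compared column never satisfies the condition.
- l (class_id=1, cat=GN) pairs with 2 row(s) of r.
- l (class_id=1, cat=GN) pairs with 2 row(s) of r.
- l (class_id=8, cat=TH) pairs with 1 row(s) of r.
- l (class_id=NULL, cat=GN) has no partner → padded with NULL.
- l (class_id=8, cat=LS) has no partner → padded with NULL.
- l (class_id=6, cat=LS) has no partner → padded with NULL.
- l (class_id=1, cat=MT) has no partner → padded with NULL.
- l (class_id=5, cat=TH) has no partner → padded with NULL.
- plus 6 unmatched r row(s), each kept with NULL l columns.

(GN, 1); (GN, 1); (GN, 1); (GN, 1); (GN, NULL); (LS, NULL); (LS, NULL); (MT, NULL); (TH, 8); (TH, NULL); (NULL, 1); (NULL, 1); (NULL, 3); (NULL, 6); (NULL, 6); (NULL, 8)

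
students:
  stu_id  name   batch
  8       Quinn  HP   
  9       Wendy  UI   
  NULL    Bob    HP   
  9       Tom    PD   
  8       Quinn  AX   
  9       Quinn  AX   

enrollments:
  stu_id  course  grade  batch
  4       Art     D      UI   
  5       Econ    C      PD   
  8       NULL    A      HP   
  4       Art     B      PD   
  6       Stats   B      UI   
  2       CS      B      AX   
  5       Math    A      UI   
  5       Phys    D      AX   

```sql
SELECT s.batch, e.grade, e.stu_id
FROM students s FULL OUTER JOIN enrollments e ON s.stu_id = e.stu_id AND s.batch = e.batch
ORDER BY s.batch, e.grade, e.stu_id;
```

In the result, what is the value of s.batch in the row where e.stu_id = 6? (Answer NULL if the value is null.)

FULL OUTER JOIN keeps every row from both sides; unmatched rows get NULL for the other side's columns.
Matching on s.stu_id = e.stu_id AND s.batch = e.batch. A NULL in a compared column never satisfies the condition.
Matched pairs: 1; unmatched s rows kept: 5; unmatched e rows kept: 7.

NULL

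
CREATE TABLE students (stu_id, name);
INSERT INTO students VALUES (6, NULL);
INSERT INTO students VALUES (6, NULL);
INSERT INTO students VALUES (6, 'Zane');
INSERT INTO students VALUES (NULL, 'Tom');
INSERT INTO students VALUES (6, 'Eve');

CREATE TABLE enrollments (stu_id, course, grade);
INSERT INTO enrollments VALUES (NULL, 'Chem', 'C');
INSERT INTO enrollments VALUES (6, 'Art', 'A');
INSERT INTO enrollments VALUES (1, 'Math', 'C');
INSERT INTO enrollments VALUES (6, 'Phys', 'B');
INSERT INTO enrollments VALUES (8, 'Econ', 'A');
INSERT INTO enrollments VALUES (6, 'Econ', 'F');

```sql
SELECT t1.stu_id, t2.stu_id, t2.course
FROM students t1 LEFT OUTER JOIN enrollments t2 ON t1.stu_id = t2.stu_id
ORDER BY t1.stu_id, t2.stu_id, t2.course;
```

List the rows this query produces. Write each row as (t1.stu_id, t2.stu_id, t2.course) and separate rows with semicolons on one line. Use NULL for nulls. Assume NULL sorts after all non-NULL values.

LEFT JOIN keeps every row from `students`; unmatched rows get NULL for `enrollments`'s columns.
Matching on t1.stu_id = t2.stu_id. A NULL in a compared column never satisfies the condition.
- t1 row (stu_id=6): matches 3 t2 row(s) → 3 output row(s).
- t1 row (stu_id=6): matches 3 t2 row(s) → 3 output row(s).
- t1 row (stu_id=6): matches 3 t2 row(s) → 3 output row(s).
- t1 row (stu_id=NULL): no match → kept, t2 columns NULL.
- t1 row (stu_id=6): matches 3 t2 row(s) → 3 output row(s).

(6, 6, Art); (6, 6, Art); (6, 6, Art); (6, 6, Art); (6, 6, Econ); (6, 6, Econ); (6, 6, Econ); (6, 6, Econ); (6, 6, Phys); (6, 6, Phys); (6, 6, Phys); (6, 6, Phys); (NULL, NULL, NULL)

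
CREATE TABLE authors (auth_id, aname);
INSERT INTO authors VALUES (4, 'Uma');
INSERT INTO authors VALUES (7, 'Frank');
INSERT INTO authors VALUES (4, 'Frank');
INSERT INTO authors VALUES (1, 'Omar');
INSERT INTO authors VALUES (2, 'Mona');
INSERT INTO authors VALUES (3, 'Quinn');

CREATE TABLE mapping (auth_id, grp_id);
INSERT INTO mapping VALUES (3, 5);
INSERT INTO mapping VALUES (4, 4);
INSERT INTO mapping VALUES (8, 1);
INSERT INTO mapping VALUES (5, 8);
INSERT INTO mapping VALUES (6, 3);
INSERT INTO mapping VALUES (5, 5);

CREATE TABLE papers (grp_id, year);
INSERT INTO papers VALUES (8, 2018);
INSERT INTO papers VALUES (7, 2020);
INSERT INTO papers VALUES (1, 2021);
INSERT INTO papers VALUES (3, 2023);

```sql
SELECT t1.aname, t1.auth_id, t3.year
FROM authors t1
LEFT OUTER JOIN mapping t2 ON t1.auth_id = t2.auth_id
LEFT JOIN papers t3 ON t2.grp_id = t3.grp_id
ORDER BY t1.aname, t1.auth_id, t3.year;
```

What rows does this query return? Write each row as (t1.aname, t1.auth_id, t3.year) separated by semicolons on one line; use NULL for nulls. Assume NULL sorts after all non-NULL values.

(Frank, 4, NULL); (Frank, 7, NULL); (Mona, 2, NULL); (Omar, 1, NULL); (Quinn, 3, NULL); (Uma, 4, NULL)

Joins associate left-to-right: authors LEFT JOIN mapping on auth_id gives 6 intermediate row(s).
Then LEFT JOIN `papers t3` on grp_id: each of those 6 rows is kept; rows whose t2.grp_id has no match in t3 get NULL for t3's columns.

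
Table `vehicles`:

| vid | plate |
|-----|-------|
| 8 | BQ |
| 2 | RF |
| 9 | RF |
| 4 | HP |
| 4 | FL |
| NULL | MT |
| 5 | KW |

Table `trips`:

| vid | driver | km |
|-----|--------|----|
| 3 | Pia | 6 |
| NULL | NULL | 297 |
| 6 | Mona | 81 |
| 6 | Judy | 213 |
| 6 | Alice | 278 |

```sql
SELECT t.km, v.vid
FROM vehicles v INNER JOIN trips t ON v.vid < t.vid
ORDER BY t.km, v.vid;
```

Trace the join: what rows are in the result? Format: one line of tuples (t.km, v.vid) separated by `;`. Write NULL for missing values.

(6, 2); (81, 2); (81, 4); (81, 4); (81, 5); (213, 2); (213, 4); (213, 4); (213, 5); (278, 2); (278, 4); (278, 4); (278, 5)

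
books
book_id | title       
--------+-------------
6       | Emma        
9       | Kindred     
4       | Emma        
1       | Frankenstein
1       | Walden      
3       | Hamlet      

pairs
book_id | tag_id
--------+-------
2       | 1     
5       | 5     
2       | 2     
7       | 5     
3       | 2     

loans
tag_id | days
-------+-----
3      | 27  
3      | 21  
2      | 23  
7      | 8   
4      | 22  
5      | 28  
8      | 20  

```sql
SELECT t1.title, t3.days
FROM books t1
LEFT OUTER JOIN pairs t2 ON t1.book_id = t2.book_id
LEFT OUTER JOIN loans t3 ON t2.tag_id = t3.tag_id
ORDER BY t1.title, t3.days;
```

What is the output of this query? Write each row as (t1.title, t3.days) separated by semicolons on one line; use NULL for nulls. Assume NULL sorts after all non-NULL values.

(Emma, NULL); (Emma, NULL); (Frankenstein, NULL); (Hamlet, 23); (Kindred, NULL); (Walden, NULL)

Evaluate left to right. First `books t1 LEFT JOIN pairs t2` on book_id: 6 row(s).
Then LEFT JOIN `loans t3` on tag_id: each of those 6 rows is kept; rows whose t2.tag_id has no match in t3 get NULL for t3's columns.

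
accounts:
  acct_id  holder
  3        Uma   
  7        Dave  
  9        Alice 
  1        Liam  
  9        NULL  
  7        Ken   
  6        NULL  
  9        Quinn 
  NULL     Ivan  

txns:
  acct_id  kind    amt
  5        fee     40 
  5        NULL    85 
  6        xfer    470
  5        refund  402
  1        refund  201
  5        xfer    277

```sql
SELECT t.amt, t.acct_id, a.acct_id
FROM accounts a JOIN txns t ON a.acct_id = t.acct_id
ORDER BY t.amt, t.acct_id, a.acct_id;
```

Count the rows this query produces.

2

INNER JOIN keeps only pairs where the ON condition holds.
Matching on a.acct_id = t.acct_id. A NULL in a compared column never satisfies the condition.
Matched pairs: 2.
Total: 2 rows.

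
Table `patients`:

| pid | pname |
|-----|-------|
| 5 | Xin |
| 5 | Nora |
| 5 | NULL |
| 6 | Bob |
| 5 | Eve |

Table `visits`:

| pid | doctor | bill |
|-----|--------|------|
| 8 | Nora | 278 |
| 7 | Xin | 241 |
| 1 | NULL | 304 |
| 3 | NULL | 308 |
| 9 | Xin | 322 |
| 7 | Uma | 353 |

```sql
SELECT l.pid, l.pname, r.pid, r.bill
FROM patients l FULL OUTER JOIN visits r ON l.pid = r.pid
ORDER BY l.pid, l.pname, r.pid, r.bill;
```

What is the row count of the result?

FULL OUTER JOIN keeps every row from both sides; unmatched rows get NULL for the other side's columns.
Matching on l.pid = r.pid.
- pid=5: no r row matches, row kept with r columns NULL.
- pid=5: no r row matches, row kept with r columns NULL.
- pid=5: no r row matches, row kept with r columns NULL.
- pid=6: no r row matches, row kept with r columns NULL.
- pid=5: no r row matches, row kept with r columns NULL.
- 6 r row(s) had no l match → kept, l columns NULL.
Total: 0 matched + 11 padded = 11 rows.

11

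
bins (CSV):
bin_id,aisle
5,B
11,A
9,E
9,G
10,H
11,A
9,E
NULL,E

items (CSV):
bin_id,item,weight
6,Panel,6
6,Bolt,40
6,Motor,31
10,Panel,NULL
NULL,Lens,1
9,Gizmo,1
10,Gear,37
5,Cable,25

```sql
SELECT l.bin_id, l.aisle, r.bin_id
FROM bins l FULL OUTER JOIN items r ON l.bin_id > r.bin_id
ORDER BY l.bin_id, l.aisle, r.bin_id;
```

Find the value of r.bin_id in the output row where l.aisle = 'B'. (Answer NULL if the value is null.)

FULL OUTER JOIN keeps every row from both sides; unmatched rows get NULL for the other side's columns.
Matching on l.bin_id > r.bin_id. A NULL in a compared column never satisfies the condition.
Matched pairs: 31; unmatched l rows kept: 2; unmatched r rows kept: 1.

NULL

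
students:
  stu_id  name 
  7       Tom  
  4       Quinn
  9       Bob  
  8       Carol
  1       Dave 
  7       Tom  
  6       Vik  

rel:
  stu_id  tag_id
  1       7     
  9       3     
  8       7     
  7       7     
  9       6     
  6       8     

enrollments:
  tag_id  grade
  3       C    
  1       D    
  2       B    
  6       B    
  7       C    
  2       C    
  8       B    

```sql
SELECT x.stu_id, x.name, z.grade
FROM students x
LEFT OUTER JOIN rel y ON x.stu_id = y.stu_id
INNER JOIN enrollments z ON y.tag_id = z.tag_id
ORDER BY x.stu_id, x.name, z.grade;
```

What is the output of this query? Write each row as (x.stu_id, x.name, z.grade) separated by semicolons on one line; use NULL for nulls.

(1, Dave, C); (6, Vik, B); (7, Tom, C); (7, Tom, C); (8, Carol, C); (9, Bob, B); (9, Bob, C)

Joins associate left-to-right: students LEFT JOIN rel on stu_id gives 8 intermediate row(s).
Then INNER JOIN `enrollments z` on tag_id: keep only rows whose y.tag_id appears in z.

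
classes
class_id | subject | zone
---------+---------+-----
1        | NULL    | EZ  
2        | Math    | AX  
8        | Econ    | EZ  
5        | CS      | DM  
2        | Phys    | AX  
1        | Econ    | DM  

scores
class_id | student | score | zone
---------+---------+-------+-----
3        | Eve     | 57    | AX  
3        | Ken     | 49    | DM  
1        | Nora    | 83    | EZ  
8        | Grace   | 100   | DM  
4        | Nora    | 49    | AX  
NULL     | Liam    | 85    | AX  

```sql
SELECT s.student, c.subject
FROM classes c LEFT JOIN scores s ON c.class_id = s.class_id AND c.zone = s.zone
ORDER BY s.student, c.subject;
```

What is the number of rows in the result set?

6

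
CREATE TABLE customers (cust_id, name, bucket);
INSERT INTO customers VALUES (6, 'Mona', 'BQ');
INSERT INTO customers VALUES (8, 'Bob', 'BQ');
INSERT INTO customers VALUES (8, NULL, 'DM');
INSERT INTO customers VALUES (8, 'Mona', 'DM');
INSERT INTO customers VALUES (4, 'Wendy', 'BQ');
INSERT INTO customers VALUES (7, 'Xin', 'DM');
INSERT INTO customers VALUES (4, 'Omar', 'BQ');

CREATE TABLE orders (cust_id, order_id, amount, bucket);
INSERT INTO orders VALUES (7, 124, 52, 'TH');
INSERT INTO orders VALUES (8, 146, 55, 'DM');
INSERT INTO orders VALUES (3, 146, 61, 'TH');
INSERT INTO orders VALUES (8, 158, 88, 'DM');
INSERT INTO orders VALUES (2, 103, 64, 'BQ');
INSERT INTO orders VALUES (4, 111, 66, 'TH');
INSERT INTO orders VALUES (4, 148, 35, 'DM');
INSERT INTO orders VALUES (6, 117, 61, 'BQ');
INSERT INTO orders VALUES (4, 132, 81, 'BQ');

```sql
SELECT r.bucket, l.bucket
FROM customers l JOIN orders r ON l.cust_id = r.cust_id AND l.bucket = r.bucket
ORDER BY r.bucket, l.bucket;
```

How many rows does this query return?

INNER JOIN keeps only pairs where the ON condition holds.
Matching on l.cust_id = r.cust_id AND l.bucket = r.bucket.
- l row (cust_id=6, bucket=BQ): matches 1 r row(s) → 1 output row(s).
- l row (cust_id=8, bucket=BQ): no match → dropped.
- l row (cust_id=8, bucket=DM): matches 2 r row(s) → 2 output row(s).
- l row (cust_id=8, bucket=DM): matches 2 r row(s) → 2 output row(s).
- l row (cust_id=4, bucket=BQ): matches 1 r row(s) → 1 output row(s).
- l row (cust_id=7, bucket=DM): no match → dropped.
- l row (cust_id=4, bucket=BQ): matches 1 r row(s) → 1 output row(s).
Total: 7 rows.

7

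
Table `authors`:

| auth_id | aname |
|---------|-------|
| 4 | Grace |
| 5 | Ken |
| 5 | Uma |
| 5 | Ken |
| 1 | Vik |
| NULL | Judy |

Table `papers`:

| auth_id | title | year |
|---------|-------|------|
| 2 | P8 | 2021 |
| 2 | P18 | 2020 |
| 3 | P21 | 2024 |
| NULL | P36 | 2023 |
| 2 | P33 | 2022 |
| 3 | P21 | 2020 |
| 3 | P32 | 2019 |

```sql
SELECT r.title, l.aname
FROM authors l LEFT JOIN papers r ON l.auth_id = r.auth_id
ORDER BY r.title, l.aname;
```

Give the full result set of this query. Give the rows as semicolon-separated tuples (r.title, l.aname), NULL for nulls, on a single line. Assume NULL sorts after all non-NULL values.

LEFT JOIN keeps every row from `authors`; unmatched rows get NULL for `papers`'s columns.
Matching on l.auth_id = r.auth_id. A NULL in a compared column never satisfies the condition.
Matched pairs: 0; unmatched l rows kept: 6.

(NULL, Grace); (NULL, Judy); (NULL, Ken); (NULL, Ken); (NULL, Uma); (NULL, Vik)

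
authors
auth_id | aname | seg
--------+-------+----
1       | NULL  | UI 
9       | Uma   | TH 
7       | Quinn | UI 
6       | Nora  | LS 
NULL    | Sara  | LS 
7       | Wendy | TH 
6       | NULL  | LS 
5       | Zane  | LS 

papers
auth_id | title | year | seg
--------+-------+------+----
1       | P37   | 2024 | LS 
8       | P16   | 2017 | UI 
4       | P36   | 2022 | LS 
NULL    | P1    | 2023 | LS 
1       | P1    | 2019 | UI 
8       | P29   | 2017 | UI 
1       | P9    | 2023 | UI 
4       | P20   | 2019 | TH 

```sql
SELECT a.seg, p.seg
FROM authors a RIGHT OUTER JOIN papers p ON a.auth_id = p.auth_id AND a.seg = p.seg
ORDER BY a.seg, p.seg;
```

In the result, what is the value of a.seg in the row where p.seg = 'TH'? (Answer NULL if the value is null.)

NULL

RIGHT JOIN keeps every row from `papers`; unmatched rows get NULL for `authors`'s columns.
Matching on a.auth_id = p.auth_id AND a.seg = p.seg. A NULL in a compared column never satisfies the condition.
- a[0] auth_id=1, seg=UI → 2 match(es) in p → 2 row(s).
- a[1] auth_id=9, seg=TH → no match.
- a[2] auth_id=7, seg=UI → no match.
- a[3] auth_id=6, seg=LS → no match.
- a[4] auth_id=NULL, seg=LS → no match.
- a[5] auth_id=7, seg=TH → no match.
- a[6] auth_id=6, seg=LS → no match.
- a[7] auth_id=5, seg=LS → no match.
- 6 row(s) from p found no a partner → padded with NULL.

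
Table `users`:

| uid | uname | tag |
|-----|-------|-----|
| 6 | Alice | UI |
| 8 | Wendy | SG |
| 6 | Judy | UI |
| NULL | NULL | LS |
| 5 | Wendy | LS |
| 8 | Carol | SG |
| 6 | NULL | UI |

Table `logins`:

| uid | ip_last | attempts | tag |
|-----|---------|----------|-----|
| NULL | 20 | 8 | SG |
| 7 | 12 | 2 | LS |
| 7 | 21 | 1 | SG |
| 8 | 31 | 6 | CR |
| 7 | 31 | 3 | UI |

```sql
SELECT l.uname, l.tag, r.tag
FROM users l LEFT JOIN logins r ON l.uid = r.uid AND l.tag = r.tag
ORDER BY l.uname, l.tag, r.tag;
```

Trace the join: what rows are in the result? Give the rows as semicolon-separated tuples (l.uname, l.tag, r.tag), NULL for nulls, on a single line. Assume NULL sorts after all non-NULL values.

(Alice, UI, NULL); (Carol, SG, NULL); (Judy, UI, NULL); (Wendy, LS, NULL); (Wendy, SG, NULL); (NULL, LS, NULL); (NULL, UI, NULL)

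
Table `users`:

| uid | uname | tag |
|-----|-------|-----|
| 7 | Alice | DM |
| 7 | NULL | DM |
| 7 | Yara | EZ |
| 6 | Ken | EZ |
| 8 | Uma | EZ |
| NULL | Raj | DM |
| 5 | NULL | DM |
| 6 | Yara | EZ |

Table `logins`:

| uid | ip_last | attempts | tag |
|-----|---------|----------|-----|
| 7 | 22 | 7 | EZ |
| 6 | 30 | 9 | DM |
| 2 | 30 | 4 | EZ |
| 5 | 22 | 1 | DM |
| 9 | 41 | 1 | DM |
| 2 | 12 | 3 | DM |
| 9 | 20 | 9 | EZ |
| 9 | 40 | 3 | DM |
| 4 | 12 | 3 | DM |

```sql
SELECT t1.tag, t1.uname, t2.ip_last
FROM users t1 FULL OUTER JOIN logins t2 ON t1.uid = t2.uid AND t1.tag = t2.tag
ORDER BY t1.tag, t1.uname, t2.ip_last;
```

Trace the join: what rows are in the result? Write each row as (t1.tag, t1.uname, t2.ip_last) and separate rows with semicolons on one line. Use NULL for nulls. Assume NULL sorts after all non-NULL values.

FULL OUTER JOIN keeps every row from both sides; unmatched rows get NULL for the other side's columns.
Matching on t1.uid = t2.uid AND t1.tag = t2.tag. A NULL in a compared column never satisfies the condition.
Matched pairs: 2; unmatched t1 rows kept: 6; unmatched t2 rows kept: 7.

(DM, Alice, NULL); (DM, Raj, NULL); (DM, NULL, 22); (DM, NULL, NULL); (EZ, Ken, NULL); (EZ, Uma, NULL); (EZ, Yara, 22); (EZ, Yara, NULL); (NULL, NULL, 12); (NULL, NULL, 12); (NULL, NULL, 20); (NULL, NULL, 30); (NULL, NULL, 30); (NULL, NULL, 40); (NULL, NULL, 41)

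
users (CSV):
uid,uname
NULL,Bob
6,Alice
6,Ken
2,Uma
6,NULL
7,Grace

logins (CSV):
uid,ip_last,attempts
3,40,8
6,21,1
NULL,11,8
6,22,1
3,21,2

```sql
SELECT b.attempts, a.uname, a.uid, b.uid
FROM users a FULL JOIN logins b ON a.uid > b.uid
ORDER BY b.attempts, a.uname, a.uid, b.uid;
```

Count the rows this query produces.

FULL OUTER JOIN keeps every row from both sides; unmatched rows get NULL for the other side's columns.
Matching on a.uid > b.uid. A NULL in a compared column never satisfies the condition.
Matched pairs: 10; unmatched a rows kept: 2; unmatched b rows kept: 1.
Total: 10 matched + 3 padded = 13 rows.

13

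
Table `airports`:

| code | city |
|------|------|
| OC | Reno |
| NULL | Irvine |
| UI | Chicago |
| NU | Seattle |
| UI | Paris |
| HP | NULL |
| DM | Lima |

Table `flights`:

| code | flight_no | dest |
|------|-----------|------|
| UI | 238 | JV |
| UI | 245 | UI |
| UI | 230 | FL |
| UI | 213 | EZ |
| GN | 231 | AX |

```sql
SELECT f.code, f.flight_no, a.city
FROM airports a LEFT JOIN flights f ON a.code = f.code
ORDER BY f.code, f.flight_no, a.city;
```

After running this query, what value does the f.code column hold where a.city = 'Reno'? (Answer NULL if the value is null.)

NULL

LEFT JOIN keeps every row from `airports`; unmatched rows get NULL for `flights`'s columns.
Matching on a.code = f.code. A NULL in a compared column never satisfies the condition.
- a (code=OC) has no partner → padded with NULL.
- a (code=NULL) has no partner → padded with NULL.
- a (code=UI) pairs with 4 row(s) of f.
- a (code=NU) has no partner → padded with NULL.
- a (code=UI) pairs with 4 row(s) of f.
- a (code=HP) has no partner → padded with NULL.
- a (code=DM) has no partner → padded with NULL.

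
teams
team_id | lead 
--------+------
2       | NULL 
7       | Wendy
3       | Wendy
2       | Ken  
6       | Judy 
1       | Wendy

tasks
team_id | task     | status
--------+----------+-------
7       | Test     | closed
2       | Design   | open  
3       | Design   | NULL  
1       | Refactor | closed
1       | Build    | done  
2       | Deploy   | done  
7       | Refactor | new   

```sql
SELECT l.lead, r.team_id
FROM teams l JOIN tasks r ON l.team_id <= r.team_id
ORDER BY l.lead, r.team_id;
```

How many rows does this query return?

24

INNER JOIN keeps only pairs where the ON condition holds.
Matching on l.team_id <= r.team_id.
- l[0] team_id=2 → 5 match(es) in r → 5 row(s).
- l[1] team_id=7 → 2 match(es) in r → 2 row(s).
- l[2] team_id=3 → 3 match(es) in r → 3 row(s).
- l[3] team_id=2 → 5 match(es) in r → 5 row(s).
- l[4] team_id=6 → 2 match(es) in r → 2 row(s).
- l[5] team_id=1 → 7 match(es) in r → 7 row(s).
Total: 24 rows.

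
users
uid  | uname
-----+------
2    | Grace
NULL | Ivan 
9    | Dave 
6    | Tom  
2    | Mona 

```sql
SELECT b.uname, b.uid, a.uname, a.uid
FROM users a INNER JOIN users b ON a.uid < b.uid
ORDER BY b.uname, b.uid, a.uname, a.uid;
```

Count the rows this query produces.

INNER JOIN keeps only pairs where the ON condition holds.
Matching on a.uid < b.uid. A NULL in a compared column never satisfies the condition.
Matched pairs: 5.
Total: 5 rows.

5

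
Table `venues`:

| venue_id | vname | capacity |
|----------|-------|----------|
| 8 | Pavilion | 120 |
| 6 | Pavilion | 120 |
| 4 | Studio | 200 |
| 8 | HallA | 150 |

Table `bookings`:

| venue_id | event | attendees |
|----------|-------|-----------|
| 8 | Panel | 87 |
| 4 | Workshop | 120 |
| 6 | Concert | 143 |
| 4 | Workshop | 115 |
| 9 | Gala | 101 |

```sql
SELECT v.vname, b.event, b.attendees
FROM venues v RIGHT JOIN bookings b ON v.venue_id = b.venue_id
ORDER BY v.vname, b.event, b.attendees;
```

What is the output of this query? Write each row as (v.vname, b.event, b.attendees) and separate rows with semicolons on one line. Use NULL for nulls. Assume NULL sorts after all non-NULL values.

(HallA, Panel, 87); (Pavilion, Concert, 143); (Pavilion, Panel, 87); (Studio, Workshop, 115); (Studio, Workshop, 120); (NULL, Gala, 101)

RIGHT JOIN keeps every row from `bookings`; unmatched rows get NULL for `venues`'s columns.
Matching on v.venue_id = b.venue_id.
Matched pairs: 5; unmatched b rows kept: 1.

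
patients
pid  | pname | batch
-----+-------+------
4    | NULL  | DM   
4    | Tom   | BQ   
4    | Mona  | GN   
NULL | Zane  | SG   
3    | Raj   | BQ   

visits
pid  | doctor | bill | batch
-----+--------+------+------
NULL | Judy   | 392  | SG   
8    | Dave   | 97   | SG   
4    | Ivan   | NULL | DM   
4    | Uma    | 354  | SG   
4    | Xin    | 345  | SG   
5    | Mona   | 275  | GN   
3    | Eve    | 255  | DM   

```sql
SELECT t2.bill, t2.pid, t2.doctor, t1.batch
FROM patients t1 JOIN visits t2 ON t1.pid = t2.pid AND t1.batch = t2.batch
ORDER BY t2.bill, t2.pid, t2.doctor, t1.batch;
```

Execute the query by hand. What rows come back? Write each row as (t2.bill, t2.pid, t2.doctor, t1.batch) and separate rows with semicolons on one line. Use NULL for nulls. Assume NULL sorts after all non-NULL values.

INNER JOIN keeps only pairs where the ON condition holds.
Matching on t1.pid = t2.pid AND t1.batch = t2.batch. A NULL in a compared column never satisfies the condition.
- pid=4, batch=DM: 1 matching t2 row(s), so 1 row(s) emitted.
- pid=4, batch=BQ: no matching t2 row, dropped.
- pid=4, batch=GN: no matching t2 row, dropped.
- pid=NULL, batch=SG: no matching t2 row, dropped.
- pid=3, batch=BQ: no matching t2 row, dropped.
After projecting and ordering:
t2.bill | t2.pid | t2.doctor | t1.batch
NULL | 4 | Ivan | DM

(NULL, 4, Ivan, DM)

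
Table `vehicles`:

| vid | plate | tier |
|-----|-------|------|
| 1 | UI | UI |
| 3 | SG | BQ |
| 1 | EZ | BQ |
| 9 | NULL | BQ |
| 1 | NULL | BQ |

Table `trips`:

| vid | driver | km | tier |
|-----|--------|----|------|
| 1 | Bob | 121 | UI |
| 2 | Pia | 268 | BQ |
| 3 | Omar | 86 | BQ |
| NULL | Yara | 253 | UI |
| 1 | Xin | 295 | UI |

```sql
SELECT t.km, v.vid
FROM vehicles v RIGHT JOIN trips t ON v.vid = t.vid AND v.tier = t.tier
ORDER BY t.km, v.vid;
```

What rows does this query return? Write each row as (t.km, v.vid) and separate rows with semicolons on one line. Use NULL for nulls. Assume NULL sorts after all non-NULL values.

(86, 3); (121, 1); (253, NULL); (268, NULL); (295, 1)

RIGHT JOIN keeps every row from `trips`; unmatched rows get NULL for `vehicles`'s columns.
Matching on v.vid = t.vid AND v.tier = t.tier. A NULL in a compared column never satisfies the condition.
- v (vid=1, tier=UI) pairs with 2 row(s) of t.
- v (vid=3, tier=BQ) pairs with 1 row(s) of t.
- v (vid=1, tier=BQ) has no partner in t.
- v (vid=9, tier=BQ) has no partner in t.
- v (vid=1, tier=BQ) has no partner in t.
- plus 2 unmatched t row(s), each kept with NULL v columns.
After projecting and ordering:
t.km | v.vid
86 | 3
121 | 1
253 | NULL
268 | NULL
295 | 1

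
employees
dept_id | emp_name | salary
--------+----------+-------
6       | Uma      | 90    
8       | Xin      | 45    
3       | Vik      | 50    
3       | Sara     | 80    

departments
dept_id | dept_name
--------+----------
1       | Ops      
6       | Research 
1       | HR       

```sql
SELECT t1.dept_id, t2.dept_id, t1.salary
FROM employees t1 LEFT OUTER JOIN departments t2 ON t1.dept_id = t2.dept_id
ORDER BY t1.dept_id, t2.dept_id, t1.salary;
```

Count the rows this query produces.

LEFT JOIN keeps every row from `employees`; unmatched rows get NULL for `departments`'s columns.
Matching on t1.dept_id = t2.dept_id.
Matched pairs: 1; unmatched t1 rows kept: 3.
Total: 1 matched + 3 padded = 4 rows.

4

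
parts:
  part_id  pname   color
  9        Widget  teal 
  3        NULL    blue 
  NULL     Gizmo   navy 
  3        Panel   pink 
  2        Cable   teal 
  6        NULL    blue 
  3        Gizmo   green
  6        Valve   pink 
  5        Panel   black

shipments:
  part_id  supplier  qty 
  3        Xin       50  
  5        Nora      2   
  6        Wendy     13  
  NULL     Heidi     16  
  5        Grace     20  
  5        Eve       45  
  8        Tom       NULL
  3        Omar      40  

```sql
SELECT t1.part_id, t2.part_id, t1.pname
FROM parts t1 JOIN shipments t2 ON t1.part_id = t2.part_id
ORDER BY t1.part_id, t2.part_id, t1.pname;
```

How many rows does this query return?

INNER JOIN keeps only pairs where the ON condition holds.
Matching on t1.part_id = t2.part_id. A NULL in a compared column never satisfies the condition.
Matched pairs: 11.
Total: 11 rows.

11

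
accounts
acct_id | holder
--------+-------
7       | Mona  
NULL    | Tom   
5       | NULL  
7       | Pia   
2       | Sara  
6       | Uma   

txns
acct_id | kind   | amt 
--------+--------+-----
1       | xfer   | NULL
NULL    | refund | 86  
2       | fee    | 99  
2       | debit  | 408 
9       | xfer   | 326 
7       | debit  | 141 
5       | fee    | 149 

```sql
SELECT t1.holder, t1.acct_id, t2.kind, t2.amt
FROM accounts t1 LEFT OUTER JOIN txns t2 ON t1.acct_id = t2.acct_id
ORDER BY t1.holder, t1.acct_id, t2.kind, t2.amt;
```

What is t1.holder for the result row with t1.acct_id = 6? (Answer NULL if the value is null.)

LEFT JOIN keeps every row from `accounts`; unmatched rows get NULL for `txns`'s columns.
Matching on t1.acct_id = t2.acct_id. A NULL in a compared column never satisfies the condition.
- t1[0] acct_id=7 → 1 match(es) in t2 → 1 row(s).
- t1[1] acct_id=NULL → no match; kept with NULLs on the t2 side.
- t1[2] acct_id=5 → 1 match(es) in t2 → 1 row(s).
- t1[3] acct_id=7 → 1 match(es) in t2 → 1 row(s).
- t1[4] acct_id=2 → 2 match(es) in t2 → 2 row(s).
- t1[5] acct_id=6 → no match; kept with NULLs on the t2 side.

Uma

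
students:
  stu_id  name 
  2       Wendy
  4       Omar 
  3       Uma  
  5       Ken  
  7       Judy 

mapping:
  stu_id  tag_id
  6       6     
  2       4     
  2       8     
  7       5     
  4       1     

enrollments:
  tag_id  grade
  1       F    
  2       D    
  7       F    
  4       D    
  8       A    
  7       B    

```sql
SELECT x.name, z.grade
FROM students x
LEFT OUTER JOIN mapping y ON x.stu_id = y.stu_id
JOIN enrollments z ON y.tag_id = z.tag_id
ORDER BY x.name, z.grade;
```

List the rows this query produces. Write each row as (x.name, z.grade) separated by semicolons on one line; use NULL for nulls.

(Omar, F); (Wendy, A); (Wendy, D)

Evaluate left to right. First `students x LEFT JOIN mapping y` on stu_id: 6 row(s).
Then INNER JOIN `enrollments z` on tag_id: keep only rows whose y.tag_id appears in z.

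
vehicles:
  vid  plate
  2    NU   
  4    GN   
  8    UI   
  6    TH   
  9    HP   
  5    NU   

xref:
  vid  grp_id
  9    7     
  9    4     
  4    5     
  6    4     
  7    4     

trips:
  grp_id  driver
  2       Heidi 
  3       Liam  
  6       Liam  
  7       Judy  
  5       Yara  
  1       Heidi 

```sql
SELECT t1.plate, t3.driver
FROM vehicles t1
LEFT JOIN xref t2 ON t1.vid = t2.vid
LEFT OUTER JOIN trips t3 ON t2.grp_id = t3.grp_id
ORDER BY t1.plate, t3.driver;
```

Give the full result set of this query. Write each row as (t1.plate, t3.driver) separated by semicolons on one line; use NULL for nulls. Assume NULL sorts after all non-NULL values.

Step 1 — t1 LEFT JOIN t2 on vid → 7 row(s).
Then LEFT JOIN `trips t3` on grp_id: each of those 7 rows is kept; rows whose t2.grp_id has no match in t3 get NULL for t3's columns.

(GN, Yara); (HP, Judy); (HP, NULL); (NU, NULL); (NU, NULL); (TH, NULL); (UI, NULL)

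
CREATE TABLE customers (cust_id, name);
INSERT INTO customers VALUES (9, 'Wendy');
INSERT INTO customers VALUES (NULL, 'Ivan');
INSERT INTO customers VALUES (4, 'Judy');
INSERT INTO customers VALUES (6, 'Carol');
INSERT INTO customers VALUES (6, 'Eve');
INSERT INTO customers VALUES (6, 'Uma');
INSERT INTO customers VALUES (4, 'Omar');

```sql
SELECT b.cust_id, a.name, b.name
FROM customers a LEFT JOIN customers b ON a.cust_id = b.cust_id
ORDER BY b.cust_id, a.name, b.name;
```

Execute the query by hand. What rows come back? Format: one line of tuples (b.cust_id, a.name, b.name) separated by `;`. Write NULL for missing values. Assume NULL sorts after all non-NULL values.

(4, Judy, Judy); (4, Judy, Omar); (4, Omar, Judy); (4, Omar, Omar); (6, Carol, Carol); (6, Carol, Eve); (6, Carol, Uma); (6, Eve, Carol); (6, Eve, Eve); (6, Eve, Uma); (6, Uma, Carol); (6, Uma, Eve); (6, Uma, Uma); (9, Wendy, Wendy); (NULL, Ivan, NULL)

LEFT JOIN keeps every row from `customers a`; unmatched rows get NULL for `customers b`'s columns.
Matching on a.cust_id = b.cust_id. A NULL in a compared column never satisfies the condition.
- a (cust_id=9) pairs with 1 row(s) of b.
- a (cust_id=NULL) has no partner → padded with NULL.
- a (cust_id=4) pairs with 2 row(s) of b.
- a (cust_id=6) pairs with 3 row(s) of b.
- a (cust_id=6) pairs with 3 row(s) of b.
- a (cust_id=6) pairs with 3 row(s) of b.
- a (cust_id=4) pairs with 2 row(s) of b.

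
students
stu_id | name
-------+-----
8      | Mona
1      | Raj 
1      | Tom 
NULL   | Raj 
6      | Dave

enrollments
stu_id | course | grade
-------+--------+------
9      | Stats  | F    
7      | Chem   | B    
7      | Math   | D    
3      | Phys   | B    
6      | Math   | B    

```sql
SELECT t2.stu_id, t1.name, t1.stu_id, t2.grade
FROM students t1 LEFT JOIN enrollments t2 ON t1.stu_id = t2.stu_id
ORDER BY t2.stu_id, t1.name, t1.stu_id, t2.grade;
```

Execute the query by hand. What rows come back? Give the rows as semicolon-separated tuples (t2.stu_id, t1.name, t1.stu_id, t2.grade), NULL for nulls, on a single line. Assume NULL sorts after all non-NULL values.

LEFT JOIN keeps every row from `students`; unmatched rows get NULL for `enrollments`'s columns.
Matching on t1.stu_id = t2.stu_id. A NULL in a compared column never satisfies the condition.
Matched pairs: 1; unmatched t1 rows kept: 4.

(6, Dave, 6, B); (NULL, Mona, 8, NULL); (NULL, Raj, 1, NULL); (NULL, Raj, NULL, NULL); (NULL, Tom, 1, NULL)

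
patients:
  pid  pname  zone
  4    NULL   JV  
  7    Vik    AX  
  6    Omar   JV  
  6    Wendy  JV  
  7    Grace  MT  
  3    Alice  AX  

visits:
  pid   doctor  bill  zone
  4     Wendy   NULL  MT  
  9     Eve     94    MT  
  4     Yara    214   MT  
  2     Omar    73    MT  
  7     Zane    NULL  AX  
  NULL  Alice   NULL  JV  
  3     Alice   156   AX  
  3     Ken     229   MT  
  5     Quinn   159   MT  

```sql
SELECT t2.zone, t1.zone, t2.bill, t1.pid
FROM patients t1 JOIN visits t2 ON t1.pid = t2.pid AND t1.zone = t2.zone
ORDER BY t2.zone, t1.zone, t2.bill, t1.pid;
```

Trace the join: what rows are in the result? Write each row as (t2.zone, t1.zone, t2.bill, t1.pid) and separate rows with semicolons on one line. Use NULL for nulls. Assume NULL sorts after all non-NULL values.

INNER JOIN keeps only pairs where the ON condition holds.
Matching on t1.pid = t2.pid AND t1.zone = t2.zone. A NULL in a compared column never satisfies the condition.
Matched pairs: 2.

(AX, AX, 156, 3); (AX, AX, NULL, 7)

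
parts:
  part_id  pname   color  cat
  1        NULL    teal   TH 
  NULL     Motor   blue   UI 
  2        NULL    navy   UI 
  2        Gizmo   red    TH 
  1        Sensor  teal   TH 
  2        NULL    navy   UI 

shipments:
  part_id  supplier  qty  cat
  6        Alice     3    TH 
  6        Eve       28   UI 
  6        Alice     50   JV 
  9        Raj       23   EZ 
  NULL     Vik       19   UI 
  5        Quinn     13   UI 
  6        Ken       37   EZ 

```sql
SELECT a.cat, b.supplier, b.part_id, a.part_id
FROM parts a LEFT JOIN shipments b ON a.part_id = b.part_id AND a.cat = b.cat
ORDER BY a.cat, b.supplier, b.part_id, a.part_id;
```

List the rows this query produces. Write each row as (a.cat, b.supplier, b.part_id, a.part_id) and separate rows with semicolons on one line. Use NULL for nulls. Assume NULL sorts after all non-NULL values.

(TH, NULL, NULL, 1); (TH, NULL, NULL, 1); (TH, NULL, NULL, 2); (UI, NULL, NULL, 2); (UI, NULL, NULL, 2); (UI, NULL, NULL, NULL)

LEFT JOIN keeps every row from `parts`; unmatched rows get NULL for `shipments`'s columns.
Matching on a.part_id = b.part_id AND a.cat = b.cat. A NULL in a compared column never satisfies the condition.
- part_id=1, cat=TH: no b row matches, row kept with b columns NULL.
- part_id=NULL, cat=UI: no b row matches, row kept with b columns NULL.
- part_id=2, cat=UI: no b row matches, row kept with b columns NULL.
- part_id=2, cat=TH: no b row matches, row kept with b columns NULL.
- part_id=1, cat=TH: no b row matches, row kept with b columns NULL.
- part_id=2, cat=UI: no b row matches, row kept with b columns NULL.
After projecting and ordering:
a.cat | b.supplier | b.part_id | a.part_id
TH | NULL | NULL | 1
TH | NULL | NULL | 1
TH | NULL | NULL | 2
UI | NULL | NULL | 2
UI | NULL | NULL | 2
UI | NULL | NULL | NULL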